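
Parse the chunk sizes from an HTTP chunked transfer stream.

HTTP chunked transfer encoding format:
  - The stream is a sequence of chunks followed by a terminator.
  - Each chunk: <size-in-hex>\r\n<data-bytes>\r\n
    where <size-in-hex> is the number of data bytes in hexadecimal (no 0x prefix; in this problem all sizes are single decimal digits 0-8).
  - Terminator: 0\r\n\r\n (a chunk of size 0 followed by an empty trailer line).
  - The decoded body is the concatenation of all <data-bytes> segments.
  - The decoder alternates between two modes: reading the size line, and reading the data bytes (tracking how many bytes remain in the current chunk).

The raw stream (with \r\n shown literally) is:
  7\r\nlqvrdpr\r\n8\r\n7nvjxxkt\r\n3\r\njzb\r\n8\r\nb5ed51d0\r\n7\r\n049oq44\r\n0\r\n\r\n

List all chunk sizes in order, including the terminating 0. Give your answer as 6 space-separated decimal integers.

Answer: 7 8 3 8 7 0

Derivation:
Chunk 1: stream[0..1]='7' size=0x7=7, data at stream[3..10]='lqvrdpr' -> body[0..7], body so far='lqvrdpr'
Chunk 2: stream[12..13]='8' size=0x8=8, data at stream[15..23]='7nvjxxkt' -> body[7..15], body so far='lqvrdpr7nvjxxkt'
Chunk 3: stream[25..26]='3' size=0x3=3, data at stream[28..31]='jzb' -> body[15..18], body so far='lqvrdpr7nvjxxktjzb'
Chunk 4: stream[33..34]='8' size=0x8=8, data at stream[36..44]='b5ed51d0' -> body[18..26], body so far='lqvrdpr7nvjxxktjzbb5ed51d0'
Chunk 5: stream[46..47]='7' size=0x7=7, data at stream[49..56]='049oq44' -> body[26..33], body so far='lqvrdpr7nvjxxktjzbb5ed51d0049oq44'
Chunk 6: stream[58..59]='0' size=0 (terminator). Final body='lqvrdpr7nvjxxktjzbb5ed51d0049oq44' (33 bytes)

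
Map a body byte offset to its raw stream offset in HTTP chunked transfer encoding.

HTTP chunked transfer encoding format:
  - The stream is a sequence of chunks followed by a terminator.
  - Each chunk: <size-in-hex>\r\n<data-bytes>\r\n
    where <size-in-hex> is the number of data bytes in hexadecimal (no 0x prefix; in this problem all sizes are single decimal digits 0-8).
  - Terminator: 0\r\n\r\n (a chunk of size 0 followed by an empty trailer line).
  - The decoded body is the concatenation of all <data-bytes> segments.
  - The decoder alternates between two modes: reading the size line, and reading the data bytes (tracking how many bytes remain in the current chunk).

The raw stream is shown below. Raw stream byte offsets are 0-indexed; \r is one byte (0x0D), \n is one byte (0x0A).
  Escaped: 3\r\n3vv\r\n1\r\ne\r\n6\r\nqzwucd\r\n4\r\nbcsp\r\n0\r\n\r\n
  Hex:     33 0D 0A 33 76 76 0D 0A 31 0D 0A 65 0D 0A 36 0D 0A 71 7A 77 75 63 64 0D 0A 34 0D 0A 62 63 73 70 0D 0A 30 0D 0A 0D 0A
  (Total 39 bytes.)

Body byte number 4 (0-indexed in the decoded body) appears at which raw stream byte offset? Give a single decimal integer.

Answer: 17

Derivation:
Chunk 1: stream[0..1]='3' size=0x3=3, data at stream[3..6]='3vv' -> body[0..3], body so far='3vv'
Chunk 2: stream[8..9]='1' size=0x1=1, data at stream[11..12]='e' -> body[3..4], body so far='3vve'
Chunk 3: stream[14..15]='6' size=0x6=6, data at stream[17..23]='qzwucd' -> body[4..10], body so far='3vveqzwucd'
Chunk 4: stream[25..26]='4' size=0x4=4, data at stream[28..32]='bcsp' -> body[10..14], body so far='3vveqzwucdbcsp'
Chunk 5: stream[34..35]='0' size=0 (terminator). Final body='3vveqzwucdbcsp' (14 bytes)
Body byte 4 at stream offset 17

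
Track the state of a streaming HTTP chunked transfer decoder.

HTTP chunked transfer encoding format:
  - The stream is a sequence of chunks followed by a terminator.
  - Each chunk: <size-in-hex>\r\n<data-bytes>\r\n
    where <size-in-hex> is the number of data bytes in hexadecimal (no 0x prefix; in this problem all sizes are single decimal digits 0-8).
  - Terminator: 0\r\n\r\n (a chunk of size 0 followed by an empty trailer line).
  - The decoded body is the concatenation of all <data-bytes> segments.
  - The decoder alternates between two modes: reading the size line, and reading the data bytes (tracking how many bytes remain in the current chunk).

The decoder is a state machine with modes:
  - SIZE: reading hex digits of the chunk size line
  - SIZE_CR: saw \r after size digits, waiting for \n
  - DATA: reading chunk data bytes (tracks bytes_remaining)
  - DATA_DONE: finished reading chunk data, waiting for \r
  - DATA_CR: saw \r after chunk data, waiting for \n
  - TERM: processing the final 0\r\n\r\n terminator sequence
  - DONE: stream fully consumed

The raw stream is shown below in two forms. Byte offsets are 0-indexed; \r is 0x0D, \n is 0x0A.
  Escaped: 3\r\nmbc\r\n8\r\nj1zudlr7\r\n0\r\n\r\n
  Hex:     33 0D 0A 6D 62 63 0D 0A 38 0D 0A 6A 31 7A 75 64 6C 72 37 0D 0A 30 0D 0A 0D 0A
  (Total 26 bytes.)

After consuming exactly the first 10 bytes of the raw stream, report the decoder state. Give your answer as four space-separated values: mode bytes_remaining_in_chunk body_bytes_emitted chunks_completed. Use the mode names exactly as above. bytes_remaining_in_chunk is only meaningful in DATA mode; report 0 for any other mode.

Byte 0 = '3': mode=SIZE remaining=0 emitted=0 chunks_done=0
Byte 1 = 0x0D: mode=SIZE_CR remaining=0 emitted=0 chunks_done=0
Byte 2 = 0x0A: mode=DATA remaining=3 emitted=0 chunks_done=0
Byte 3 = 'm': mode=DATA remaining=2 emitted=1 chunks_done=0
Byte 4 = 'b': mode=DATA remaining=1 emitted=2 chunks_done=0
Byte 5 = 'c': mode=DATA_DONE remaining=0 emitted=3 chunks_done=0
Byte 6 = 0x0D: mode=DATA_CR remaining=0 emitted=3 chunks_done=0
Byte 7 = 0x0A: mode=SIZE remaining=0 emitted=3 chunks_done=1
Byte 8 = '8': mode=SIZE remaining=0 emitted=3 chunks_done=1
Byte 9 = 0x0D: mode=SIZE_CR remaining=0 emitted=3 chunks_done=1

Answer: SIZE_CR 0 3 1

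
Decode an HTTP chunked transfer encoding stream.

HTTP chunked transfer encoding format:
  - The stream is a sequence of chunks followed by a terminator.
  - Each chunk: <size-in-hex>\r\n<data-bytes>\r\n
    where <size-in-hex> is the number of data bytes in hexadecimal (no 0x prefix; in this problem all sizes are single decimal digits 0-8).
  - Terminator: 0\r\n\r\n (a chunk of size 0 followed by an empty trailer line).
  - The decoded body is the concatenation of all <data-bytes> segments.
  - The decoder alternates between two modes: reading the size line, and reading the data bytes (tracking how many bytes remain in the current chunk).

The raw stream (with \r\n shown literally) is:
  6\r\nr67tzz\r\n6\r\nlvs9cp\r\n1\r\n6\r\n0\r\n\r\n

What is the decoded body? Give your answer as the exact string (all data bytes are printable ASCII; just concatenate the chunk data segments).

Chunk 1: stream[0..1]='6' size=0x6=6, data at stream[3..9]='r67tzz' -> body[0..6], body so far='r67tzz'
Chunk 2: stream[11..12]='6' size=0x6=6, data at stream[14..20]='lvs9cp' -> body[6..12], body so far='r67tzzlvs9cp'
Chunk 3: stream[22..23]='1' size=0x1=1, data at stream[25..26]='6' -> body[12..13], body so far='r67tzzlvs9cp6'
Chunk 4: stream[28..29]='0' size=0 (terminator). Final body='r67tzzlvs9cp6' (13 bytes)

Answer: r67tzzlvs9cp6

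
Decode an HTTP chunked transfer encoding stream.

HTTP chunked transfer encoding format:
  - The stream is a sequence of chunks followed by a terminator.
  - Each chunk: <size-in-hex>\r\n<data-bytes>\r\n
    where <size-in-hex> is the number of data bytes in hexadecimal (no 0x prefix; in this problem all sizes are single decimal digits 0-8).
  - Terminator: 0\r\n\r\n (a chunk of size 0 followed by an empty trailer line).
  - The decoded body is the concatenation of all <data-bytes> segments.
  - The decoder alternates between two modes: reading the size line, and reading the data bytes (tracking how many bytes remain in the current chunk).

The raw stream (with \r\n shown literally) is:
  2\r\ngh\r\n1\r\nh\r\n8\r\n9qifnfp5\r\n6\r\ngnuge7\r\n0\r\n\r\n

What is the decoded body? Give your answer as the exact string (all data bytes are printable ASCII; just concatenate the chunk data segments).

Answer: ghh9qifnfp5gnuge7

Derivation:
Chunk 1: stream[0..1]='2' size=0x2=2, data at stream[3..5]='gh' -> body[0..2], body so far='gh'
Chunk 2: stream[7..8]='1' size=0x1=1, data at stream[10..11]='h' -> body[2..3], body so far='ghh'
Chunk 3: stream[13..14]='8' size=0x8=8, data at stream[16..24]='9qifnfp5' -> body[3..11], body so far='ghh9qifnfp5'
Chunk 4: stream[26..27]='6' size=0x6=6, data at stream[29..35]='gnuge7' -> body[11..17], body so far='ghh9qifnfp5gnuge7'
Chunk 5: stream[37..38]='0' size=0 (terminator). Final body='ghh9qifnfp5gnuge7' (17 bytes)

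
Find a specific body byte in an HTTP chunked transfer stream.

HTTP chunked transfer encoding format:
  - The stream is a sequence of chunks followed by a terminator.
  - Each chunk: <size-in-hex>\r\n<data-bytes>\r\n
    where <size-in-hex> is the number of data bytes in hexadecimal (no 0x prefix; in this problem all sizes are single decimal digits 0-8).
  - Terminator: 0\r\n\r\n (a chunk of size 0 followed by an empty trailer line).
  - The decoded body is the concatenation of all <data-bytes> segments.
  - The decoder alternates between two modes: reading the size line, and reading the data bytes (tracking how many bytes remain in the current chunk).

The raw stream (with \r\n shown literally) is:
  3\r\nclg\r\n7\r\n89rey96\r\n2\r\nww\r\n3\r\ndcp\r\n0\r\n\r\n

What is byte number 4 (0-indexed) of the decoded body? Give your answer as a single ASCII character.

Answer: 9

Derivation:
Chunk 1: stream[0..1]='3' size=0x3=3, data at stream[3..6]='clg' -> body[0..3], body so far='clg'
Chunk 2: stream[8..9]='7' size=0x7=7, data at stream[11..18]='89rey96' -> body[3..10], body so far='clg89rey96'
Chunk 3: stream[20..21]='2' size=0x2=2, data at stream[23..25]='ww' -> body[10..12], body so far='clg89rey96ww'
Chunk 4: stream[27..28]='3' size=0x3=3, data at stream[30..33]='dcp' -> body[12..15], body so far='clg89rey96wwdcp'
Chunk 5: stream[35..36]='0' size=0 (terminator). Final body='clg89rey96wwdcp' (15 bytes)
Body byte 4 = '9'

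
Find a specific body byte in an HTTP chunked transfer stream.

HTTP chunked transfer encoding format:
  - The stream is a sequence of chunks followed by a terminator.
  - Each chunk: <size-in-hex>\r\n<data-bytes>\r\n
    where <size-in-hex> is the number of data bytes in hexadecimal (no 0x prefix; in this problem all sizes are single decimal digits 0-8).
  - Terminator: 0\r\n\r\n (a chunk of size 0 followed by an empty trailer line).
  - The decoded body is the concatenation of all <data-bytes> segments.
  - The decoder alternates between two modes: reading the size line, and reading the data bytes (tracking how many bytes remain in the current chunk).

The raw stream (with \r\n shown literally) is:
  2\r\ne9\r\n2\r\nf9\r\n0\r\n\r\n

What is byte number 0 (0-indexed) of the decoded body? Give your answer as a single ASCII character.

Chunk 1: stream[0..1]='2' size=0x2=2, data at stream[3..5]='e9' -> body[0..2], body so far='e9'
Chunk 2: stream[7..8]='2' size=0x2=2, data at stream[10..12]='f9' -> body[2..4], body so far='e9f9'
Chunk 3: stream[14..15]='0' size=0 (terminator). Final body='e9f9' (4 bytes)
Body byte 0 = 'e'

Answer: e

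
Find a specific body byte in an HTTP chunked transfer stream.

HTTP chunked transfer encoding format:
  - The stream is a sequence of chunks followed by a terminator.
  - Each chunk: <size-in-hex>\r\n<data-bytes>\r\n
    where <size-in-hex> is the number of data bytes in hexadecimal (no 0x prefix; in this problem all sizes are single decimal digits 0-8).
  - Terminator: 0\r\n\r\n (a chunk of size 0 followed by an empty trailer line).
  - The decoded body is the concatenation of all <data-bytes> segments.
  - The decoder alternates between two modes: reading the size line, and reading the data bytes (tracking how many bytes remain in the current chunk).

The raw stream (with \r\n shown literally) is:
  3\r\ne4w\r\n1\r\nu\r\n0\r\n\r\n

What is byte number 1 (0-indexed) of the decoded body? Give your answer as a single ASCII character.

Answer: 4

Derivation:
Chunk 1: stream[0..1]='3' size=0x3=3, data at stream[3..6]='e4w' -> body[0..3], body so far='e4w'
Chunk 2: stream[8..9]='1' size=0x1=1, data at stream[11..12]='u' -> body[3..4], body so far='e4wu'
Chunk 3: stream[14..15]='0' size=0 (terminator). Final body='e4wu' (4 bytes)
Body byte 1 = '4'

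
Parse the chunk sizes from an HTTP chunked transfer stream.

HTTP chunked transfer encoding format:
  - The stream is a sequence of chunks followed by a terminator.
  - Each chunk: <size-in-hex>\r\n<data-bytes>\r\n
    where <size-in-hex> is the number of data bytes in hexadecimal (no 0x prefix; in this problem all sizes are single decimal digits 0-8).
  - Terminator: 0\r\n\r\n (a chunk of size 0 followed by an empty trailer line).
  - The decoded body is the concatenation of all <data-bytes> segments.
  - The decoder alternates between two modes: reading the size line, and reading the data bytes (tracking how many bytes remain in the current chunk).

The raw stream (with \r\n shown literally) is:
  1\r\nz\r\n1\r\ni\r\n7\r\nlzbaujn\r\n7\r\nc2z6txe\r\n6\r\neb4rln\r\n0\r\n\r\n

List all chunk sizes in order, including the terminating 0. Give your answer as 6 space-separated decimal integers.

Answer: 1 1 7 7 6 0

Derivation:
Chunk 1: stream[0..1]='1' size=0x1=1, data at stream[3..4]='z' -> body[0..1], body so far='z'
Chunk 2: stream[6..7]='1' size=0x1=1, data at stream[9..10]='i' -> body[1..2], body so far='zi'
Chunk 3: stream[12..13]='7' size=0x7=7, data at stream[15..22]='lzbaujn' -> body[2..9], body so far='zilzbaujn'
Chunk 4: stream[24..25]='7' size=0x7=7, data at stream[27..34]='c2z6txe' -> body[9..16], body so far='zilzbaujnc2z6txe'
Chunk 5: stream[36..37]='6' size=0x6=6, data at stream[39..45]='eb4rln' -> body[16..22], body so far='zilzbaujnc2z6txeeb4rln'
Chunk 6: stream[47..48]='0' size=0 (terminator). Final body='zilzbaujnc2z6txeeb4rln' (22 bytes)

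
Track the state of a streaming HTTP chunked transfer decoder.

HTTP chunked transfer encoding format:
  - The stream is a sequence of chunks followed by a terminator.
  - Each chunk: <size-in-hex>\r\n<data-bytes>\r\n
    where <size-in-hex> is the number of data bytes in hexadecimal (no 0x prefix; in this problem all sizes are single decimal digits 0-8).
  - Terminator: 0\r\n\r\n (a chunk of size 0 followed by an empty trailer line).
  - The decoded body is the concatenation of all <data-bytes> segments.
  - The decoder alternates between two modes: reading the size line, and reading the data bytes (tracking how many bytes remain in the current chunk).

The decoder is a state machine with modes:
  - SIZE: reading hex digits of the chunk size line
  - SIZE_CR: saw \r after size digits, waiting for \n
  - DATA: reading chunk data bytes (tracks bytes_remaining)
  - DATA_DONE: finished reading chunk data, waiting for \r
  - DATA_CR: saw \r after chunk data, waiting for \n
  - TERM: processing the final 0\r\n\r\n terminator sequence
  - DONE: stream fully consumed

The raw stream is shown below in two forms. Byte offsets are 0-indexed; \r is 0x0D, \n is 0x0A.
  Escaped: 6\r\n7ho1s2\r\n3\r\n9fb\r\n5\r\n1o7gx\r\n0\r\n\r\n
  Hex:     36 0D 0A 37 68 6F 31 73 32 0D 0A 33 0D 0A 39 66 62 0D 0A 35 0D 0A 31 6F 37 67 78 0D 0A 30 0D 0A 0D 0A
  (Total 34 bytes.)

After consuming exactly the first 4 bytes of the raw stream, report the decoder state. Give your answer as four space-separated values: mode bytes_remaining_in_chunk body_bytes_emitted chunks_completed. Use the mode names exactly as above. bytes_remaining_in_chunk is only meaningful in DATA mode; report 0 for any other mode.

Answer: DATA 5 1 0

Derivation:
Byte 0 = '6': mode=SIZE remaining=0 emitted=0 chunks_done=0
Byte 1 = 0x0D: mode=SIZE_CR remaining=0 emitted=0 chunks_done=0
Byte 2 = 0x0A: mode=DATA remaining=6 emitted=0 chunks_done=0
Byte 3 = '7': mode=DATA remaining=5 emitted=1 chunks_done=0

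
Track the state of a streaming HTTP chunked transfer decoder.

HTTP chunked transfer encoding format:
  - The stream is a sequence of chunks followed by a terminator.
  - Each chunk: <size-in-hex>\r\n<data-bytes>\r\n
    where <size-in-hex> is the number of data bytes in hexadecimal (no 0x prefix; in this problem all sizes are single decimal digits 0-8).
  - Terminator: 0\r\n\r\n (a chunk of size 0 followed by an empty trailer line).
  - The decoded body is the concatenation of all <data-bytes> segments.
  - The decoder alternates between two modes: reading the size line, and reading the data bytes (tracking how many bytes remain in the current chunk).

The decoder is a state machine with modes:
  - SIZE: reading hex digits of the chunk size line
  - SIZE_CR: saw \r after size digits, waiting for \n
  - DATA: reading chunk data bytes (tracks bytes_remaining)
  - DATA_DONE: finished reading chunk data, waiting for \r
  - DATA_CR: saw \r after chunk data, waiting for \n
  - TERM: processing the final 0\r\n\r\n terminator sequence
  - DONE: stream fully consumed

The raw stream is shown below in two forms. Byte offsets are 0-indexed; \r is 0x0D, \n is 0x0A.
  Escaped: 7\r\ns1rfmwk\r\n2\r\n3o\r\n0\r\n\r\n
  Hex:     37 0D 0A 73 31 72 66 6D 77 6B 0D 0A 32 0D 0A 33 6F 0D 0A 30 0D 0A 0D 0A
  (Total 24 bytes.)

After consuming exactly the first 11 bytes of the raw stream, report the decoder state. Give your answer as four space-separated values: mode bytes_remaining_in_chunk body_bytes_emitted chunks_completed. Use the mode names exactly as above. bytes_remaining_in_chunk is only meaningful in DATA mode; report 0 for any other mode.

Byte 0 = '7': mode=SIZE remaining=0 emitted=0 chunks_done=0
Byte 1 = 0x0D: mode=SIZE_CR remaining=0 emitted=0 chunks_done=0
Byte 2 = 0x0A: mode=DATA remaining=7 emitted=0 chunks_done=0
Byte 3 = 's': mode=DATA remaining=6 emitted=1 chunks_done=0
Byte 4 = '1': mode=DATA remaining=5 emitted=2 chunks_done=0
Byte 5 = 'r': mode=DATA remaining=4 emitted=3 chunks_done=0
Byte 6 = 'f': mode=DATA remaining=3 emitted=4 chunks_done=0
Byte 7 = 'm': mode=DATA remaining=2 emitted=5 chunks_done=0
Byte 8 = 'w': mode=DATA remaining=1 emitted=6 chunks_done=0
Byte 9 = 'k': mode=DATA_DONE remaining=0 emitted=7 chunks_done=0
Byte 10 = 0x0D: mode=DATA_CR remaining=0 emitted=7 chunks_done=0

Answer: DATA_CR 0 7 0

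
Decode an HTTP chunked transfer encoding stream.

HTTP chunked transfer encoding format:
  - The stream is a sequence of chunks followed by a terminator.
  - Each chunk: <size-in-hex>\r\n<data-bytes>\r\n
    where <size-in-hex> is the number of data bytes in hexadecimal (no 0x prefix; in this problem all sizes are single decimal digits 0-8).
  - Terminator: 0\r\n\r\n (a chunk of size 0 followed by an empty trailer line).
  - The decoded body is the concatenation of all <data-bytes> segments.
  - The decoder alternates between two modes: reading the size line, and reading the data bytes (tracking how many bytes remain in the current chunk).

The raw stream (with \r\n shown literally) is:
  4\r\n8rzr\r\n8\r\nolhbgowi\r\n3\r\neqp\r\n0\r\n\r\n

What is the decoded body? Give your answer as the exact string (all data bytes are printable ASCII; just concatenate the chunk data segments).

Chunk 1: stream[0..1]='4' size=0x4=4, data at stream[3..7]='8rzr' -> body[0..4], body so far='8rzr'
Chunk 2: stream[9..10]='8' size=0x8=8, data at stream[12..20]='olhbgowi' -> body[4..12], body so far='8rzrolhbgowi'
Chunk 3: stream[22..23]='3' size=0x3=3, data at stream[25..28]='eqp' -> body[12..15], body so far='8rzrolhbgowieqp'
Chunk 4: stream[30..31]='0' size=0 (terminator). Final body='8rzrolhbgowieqp' (15 bytes)

Answer: 8rzrolhbgowieqp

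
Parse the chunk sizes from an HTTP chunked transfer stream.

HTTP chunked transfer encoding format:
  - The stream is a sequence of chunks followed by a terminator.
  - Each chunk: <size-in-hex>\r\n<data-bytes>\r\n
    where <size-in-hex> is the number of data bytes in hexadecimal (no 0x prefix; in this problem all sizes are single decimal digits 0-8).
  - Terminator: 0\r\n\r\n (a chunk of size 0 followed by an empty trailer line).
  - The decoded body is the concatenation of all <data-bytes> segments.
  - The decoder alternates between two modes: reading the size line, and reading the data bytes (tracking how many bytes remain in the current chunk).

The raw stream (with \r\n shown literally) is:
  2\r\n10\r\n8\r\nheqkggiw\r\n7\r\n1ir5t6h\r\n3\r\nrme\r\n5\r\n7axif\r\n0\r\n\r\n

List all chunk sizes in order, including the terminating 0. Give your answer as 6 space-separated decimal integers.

Chunk 1: stream[0..1]='2' size=0x2=2, data at stream[3..5]='10' -> body[0..2], body so far='10'
Chunk 2: stream[7..8]='8' size=0x8=8, data at stream[10..18]='heqkggiw' -> body[2..10], body so far='10heqkggiw'
Chunk 3: stream[20..21]='7' size=0x7=7, data at stream[23..30]='1ir5t6h' -> body[10..17], body so far='10heqkggiw1ir5t6h'
Chunk 4: stream[32..33]='3' size=0x3=3, data at stream[35..38]='rme' -> body[17..20], body so far='10heqkggiw1ir5t6hrme'
Chunk 5: stream[40..41]='5' size=0x5=5, data at stream[43..48]='7axif' -> body[20..25], body so far='10heqkggiw1ir5t6hrme7axif'
Chunk 6: stream[50..51]='0' size=0 (terminator). Final body='10heqkggiw1ir5t6hrme7axif' (25 bytes)

Answer: 2 8 7 3 5 0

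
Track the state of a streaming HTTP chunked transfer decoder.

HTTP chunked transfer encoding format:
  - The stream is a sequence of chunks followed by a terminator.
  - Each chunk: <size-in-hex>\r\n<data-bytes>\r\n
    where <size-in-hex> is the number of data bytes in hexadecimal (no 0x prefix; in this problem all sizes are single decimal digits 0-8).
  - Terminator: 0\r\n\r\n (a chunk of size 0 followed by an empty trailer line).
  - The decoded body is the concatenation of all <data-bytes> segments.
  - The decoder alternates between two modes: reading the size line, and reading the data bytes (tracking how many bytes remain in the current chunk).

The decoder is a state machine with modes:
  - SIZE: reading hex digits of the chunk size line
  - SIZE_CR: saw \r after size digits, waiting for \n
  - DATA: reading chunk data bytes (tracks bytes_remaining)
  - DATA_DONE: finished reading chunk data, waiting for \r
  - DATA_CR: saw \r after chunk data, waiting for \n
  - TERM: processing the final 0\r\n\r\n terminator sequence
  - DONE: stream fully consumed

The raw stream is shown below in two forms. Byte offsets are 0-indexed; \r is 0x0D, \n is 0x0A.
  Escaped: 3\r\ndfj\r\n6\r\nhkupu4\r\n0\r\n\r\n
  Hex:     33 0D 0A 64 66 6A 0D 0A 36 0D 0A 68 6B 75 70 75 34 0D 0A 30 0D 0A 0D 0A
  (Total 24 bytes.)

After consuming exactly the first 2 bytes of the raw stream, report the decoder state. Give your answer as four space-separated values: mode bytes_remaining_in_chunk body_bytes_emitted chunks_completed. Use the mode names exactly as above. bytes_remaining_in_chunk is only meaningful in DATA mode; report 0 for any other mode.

Byte 0 = '3': mode=SIZE remaining=0 emitted=0 chunks_done=0
Byte 1 = 0x0D: mode=SIZE_CR remaining=0 emitted=0 chunks_done=0

Answer: SIZE_CR 0 0 0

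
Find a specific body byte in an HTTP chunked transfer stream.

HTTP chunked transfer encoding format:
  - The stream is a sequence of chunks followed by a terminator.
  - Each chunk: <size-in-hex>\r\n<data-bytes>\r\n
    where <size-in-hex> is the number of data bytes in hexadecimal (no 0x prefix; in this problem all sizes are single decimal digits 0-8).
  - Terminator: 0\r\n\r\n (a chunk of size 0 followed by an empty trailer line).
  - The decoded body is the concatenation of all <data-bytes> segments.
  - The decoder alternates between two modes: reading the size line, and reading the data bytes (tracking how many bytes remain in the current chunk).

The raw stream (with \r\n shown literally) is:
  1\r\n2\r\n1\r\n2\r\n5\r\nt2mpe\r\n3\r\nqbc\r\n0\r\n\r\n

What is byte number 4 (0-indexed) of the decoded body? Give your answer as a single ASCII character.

Answer: m

Derivation:
Chunk 1: stream[0..1]='1' size=0x1=1, data at stream[3..4]='2' -> body[0..1], body so far='2'
Chunk 2: stream[6..7]='1' size=0x1=1, data at stream[9..10]='2' -> body[1..2], body so far='22'
Chunk 3: stream[12..13]='5' size=0x5=5, data at stream[15..20]='t2mpe' -> body[2..7], body so far='22t2mpe'
Chunk 4: stream[22..23]='3' size=0x3=3, data at stream[25..28]='qbc' -> body[7..10], body so far='22t2mpeqbc'
Chunk 5: stream[30..31]='0' size=0 (terminator). Final body='22t2mpeqbc' (10 bytes)
Body byte 4 = 'm'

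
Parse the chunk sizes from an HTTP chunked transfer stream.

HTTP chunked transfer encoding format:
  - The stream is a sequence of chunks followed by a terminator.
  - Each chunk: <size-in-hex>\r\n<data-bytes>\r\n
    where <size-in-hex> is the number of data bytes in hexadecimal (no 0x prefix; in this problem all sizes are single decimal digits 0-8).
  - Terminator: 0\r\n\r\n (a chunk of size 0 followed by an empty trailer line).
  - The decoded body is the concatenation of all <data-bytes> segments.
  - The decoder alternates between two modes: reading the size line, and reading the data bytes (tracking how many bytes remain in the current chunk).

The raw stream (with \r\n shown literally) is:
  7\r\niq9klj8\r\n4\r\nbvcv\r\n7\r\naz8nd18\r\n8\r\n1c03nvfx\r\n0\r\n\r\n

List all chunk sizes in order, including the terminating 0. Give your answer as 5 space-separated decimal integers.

Chunk 1: stream[0..1]='7' size=0x7=7, data at stream[3..10]='iq9klj8' -> body[0..7], body so far='iq9klj8'
Chunk 2: stream[12..13]='4' size=0x4=4, data at stream[15..19]='bvcv' -> body[7..11], body so far='iq9klj8bvcv'
Chunk 3: stream[21..22]='7' size=0x7=7, data at stream[24..31]='az8nd18' -> body[11..18], body so far='iq9klj8bvcvaz8nd18'
Chunk 4: stream[33..34]='8' size=0x8=8, data at stream[36..44]='1c03nvfx' -> body[18..26], body so far='iq9klj8bvcvaz8nd181c03nvfx'
Chunk 5: stream[46..47]='0' size=0 (terminator). Final body='iq9klj8bvcvaz8nd181c03nvfx' (26 bytes)

Answer: 7 4 7 8 0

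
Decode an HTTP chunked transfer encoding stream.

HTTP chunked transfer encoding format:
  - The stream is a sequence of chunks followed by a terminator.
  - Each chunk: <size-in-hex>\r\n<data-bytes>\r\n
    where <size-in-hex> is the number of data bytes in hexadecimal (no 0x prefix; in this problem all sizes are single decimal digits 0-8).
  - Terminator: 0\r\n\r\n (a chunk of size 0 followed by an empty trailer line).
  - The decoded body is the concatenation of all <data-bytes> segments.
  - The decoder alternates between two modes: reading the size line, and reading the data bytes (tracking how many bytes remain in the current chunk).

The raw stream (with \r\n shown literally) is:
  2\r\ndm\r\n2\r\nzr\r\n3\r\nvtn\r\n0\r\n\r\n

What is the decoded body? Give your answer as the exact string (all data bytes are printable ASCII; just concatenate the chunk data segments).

Chunk 1: stream[0..1]='2' size=0x2=2, data at stream[3..5]='dm' -> body[0..2], body so far='dm'
Chunk 2: stream[7..8]='2' size=0x2=2, data at stream[10..12]='zr' -> body[2..4], body so far='dmzr'
Chunk 3: stream[14..15]='3' size=0x3=3, data at stream[17..20]='vtn' -> body[4..7], body so far='dmzrvtn'
Chunk 4: stream[22..23]='0' size=0 (terminator). Final body='dmzrvtn' (7 bytes)

Answer: dmzrvtn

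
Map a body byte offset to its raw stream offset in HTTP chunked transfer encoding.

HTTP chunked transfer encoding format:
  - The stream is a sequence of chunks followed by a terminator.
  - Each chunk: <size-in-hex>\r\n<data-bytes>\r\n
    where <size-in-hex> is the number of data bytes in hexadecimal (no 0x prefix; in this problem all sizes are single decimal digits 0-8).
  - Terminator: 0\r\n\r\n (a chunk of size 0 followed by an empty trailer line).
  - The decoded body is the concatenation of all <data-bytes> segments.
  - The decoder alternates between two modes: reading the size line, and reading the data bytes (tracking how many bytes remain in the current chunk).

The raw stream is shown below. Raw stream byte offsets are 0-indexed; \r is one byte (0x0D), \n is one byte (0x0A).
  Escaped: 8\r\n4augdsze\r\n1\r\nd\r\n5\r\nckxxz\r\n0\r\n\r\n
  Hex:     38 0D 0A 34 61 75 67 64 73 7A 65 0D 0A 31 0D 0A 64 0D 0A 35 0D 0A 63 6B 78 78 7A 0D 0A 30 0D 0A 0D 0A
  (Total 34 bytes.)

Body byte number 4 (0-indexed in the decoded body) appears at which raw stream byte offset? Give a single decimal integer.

Answer: 7

Derivation:
Chunk 1: stream[0..1]='8' size=0x8=8, data at stream[3..11]='4augdsze' -> body[0..8], body so far='4augdsze'
Chunk 2: stream[13..14]='1' size=0x1=1, data at stream[16..17]='d' -> body[8..9], body so far='4augdszed'
Chunk 3: stream[19..20]='5' size=0x5=5, data at stream[22..27]='ckxxz' -> body[9..14], body so far='4augdszedckxxz'
Chunk 4: stream[29..30]='0' size=0 (terminator). Final body='4augdszedckxxz' (14 bytes)
Body byte 4 at stream offset 7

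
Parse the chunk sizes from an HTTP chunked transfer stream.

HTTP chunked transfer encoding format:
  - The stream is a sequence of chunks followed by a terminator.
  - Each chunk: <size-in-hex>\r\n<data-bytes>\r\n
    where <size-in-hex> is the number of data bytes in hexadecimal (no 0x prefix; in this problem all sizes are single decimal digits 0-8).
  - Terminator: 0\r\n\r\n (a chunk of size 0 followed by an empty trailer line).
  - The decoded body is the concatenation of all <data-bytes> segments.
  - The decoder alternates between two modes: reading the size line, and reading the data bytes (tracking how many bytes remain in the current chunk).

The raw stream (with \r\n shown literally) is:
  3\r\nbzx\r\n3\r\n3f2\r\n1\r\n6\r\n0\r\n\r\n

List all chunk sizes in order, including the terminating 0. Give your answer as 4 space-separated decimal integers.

Answer: 3 3 1 0

Derivation:
Chunk 1: stream[0..1]='3' size=0x3=3, data at stream[3..6]='bzx' -> body[0..3], body so far='bzx'
Chunk 2: stream[8..9]='3' size=0x3=3, data at stream[11..14]='3f2' -> body[3..6], body so far='bzx3f2'
Chunk 3: stream[16..17]='1' size=0x1=1, data at stream[19..20]='6' -> body[6..7], body so far='bzx3f26'
Chunk 4: stream[22..23]='0' size=0 (terminator). Final body='bzx3f26' (7 bytes)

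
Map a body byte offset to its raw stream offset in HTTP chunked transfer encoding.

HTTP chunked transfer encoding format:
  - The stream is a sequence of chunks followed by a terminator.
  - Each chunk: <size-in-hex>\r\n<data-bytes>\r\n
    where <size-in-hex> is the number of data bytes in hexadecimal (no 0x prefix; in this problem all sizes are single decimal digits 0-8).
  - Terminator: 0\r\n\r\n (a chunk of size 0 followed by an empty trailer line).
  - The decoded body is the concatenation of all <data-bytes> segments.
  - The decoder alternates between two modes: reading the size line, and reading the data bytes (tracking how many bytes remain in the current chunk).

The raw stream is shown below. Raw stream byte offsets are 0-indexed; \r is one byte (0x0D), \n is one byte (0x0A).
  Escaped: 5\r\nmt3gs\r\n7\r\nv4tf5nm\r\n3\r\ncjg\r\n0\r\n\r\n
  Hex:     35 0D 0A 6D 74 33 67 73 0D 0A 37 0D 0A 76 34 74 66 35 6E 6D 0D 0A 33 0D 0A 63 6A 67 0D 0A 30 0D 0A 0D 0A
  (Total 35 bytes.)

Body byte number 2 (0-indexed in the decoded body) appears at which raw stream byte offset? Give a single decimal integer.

Chunk 1: stream[0..1]='5' size=0x5=5, data at stream[3..8]='mt3gs' -> body[0..5], body so far='mt3gs'
Chunk 2: stream[10..11]='7' size=0x7=7, data at stream[13..20]='v4tf5nm' -> body[5..12], body so far='mt3gsv4tf5nm'
Chunk 3: stream[22..23]='3' size=0x3=3, data at stream[25..28]='cjg' -> body[12..15], body so far='mt3gsv4tf5nmcjg'
Chunk 4: stream[30..31]='0' size=0 (terminator). Final body='mt3gsv4tf5nmcjg' (15 bytes)
Body byte 2 at stream offset 5

Answer: 5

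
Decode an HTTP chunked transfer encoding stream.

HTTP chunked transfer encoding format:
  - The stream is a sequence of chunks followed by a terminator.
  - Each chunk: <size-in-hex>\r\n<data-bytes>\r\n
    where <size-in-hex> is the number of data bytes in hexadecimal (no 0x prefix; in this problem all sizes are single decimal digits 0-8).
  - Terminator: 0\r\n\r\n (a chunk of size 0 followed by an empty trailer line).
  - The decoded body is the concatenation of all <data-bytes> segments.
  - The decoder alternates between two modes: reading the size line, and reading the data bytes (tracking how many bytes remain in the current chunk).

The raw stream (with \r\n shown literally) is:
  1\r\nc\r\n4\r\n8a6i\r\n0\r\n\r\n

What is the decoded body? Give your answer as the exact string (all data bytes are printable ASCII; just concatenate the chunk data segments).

Chunk 1: stream[0..1]='1' size=0x1=1, data at stream[3..4]='c' -> body[0..1], body so far='c'
Chunk 2: stream[6..7]='4' size=0x4=4, data at stream[9..13]='8a6i' -> body[1..5], body so far='c8a6i'
Chunk 3: stream[15..16]='0' size=0 (terminator). Final body='c8a6i' (5 bytes)

Answer: c8a6i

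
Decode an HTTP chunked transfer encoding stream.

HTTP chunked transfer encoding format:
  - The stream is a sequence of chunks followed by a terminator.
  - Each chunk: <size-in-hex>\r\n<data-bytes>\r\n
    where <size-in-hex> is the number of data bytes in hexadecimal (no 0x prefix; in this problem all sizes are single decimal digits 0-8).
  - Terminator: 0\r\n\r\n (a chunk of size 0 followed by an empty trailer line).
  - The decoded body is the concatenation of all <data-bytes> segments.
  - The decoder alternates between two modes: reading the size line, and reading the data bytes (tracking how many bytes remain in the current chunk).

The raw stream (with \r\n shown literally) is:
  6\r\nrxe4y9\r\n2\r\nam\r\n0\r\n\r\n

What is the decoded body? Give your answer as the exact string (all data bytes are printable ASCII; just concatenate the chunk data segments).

Chunk 1: stream[0..1]='6' size=0x6=6, data at stream[3..9]='rxe4y9' -> body[0..6], body so far='rxe4y9'
Chunk 2: stream[11..12]='2' size=0x2=2, data at stream[14..16]='am' -> body[6..8], body so far='rxe4y9am'
Chunk 3: stream[18..19]='0' size=0 (terminator). Final body='rxe4y9am' (8 bytes)

Answer: rxe4y9am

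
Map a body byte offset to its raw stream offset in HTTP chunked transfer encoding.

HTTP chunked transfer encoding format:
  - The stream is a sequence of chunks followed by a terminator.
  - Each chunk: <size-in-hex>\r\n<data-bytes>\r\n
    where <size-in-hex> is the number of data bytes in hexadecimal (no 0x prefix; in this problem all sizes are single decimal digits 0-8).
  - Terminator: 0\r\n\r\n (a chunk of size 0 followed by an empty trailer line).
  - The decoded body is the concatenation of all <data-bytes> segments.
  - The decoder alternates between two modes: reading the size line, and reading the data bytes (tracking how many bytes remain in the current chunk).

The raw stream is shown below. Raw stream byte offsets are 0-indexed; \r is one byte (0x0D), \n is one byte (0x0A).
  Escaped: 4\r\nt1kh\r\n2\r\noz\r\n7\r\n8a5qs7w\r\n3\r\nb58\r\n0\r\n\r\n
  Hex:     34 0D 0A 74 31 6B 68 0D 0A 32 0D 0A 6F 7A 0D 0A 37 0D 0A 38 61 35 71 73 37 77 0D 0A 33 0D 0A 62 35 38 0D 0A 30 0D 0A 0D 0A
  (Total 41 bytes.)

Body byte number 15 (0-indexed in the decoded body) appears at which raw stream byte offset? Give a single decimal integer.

Answer: 33

Derivation:
Chunk 1: stream[0..1]='4' size=0x4=4, data at stream[3..7]='t1kh' -> body[0..4], body so far='t1kh'
Chunk 2: stream[9..10]='2' size=0x2=2, data at stream[12..14]='oz' -> body[4..6], body so far='t1khoz'
Chunk 3: stream[16..17]='7' size=0x7=7, data at stream[19..26]='8a5qs7w' -> body[6..13], body so far='t1khoz8a5qs7w'
Chunk 4: stream[28..29]='3' size=0x3=3, data at stream[31..34]='b58' -> body[13..16], body so far='t1khoz8a5qs7wb58'
Chunk 5: stream[36..37]='0' size=0 (terminator). Final body='t1khoz8a5qs7wb58' (16 bytes)
Body byte 15 at stream offset 33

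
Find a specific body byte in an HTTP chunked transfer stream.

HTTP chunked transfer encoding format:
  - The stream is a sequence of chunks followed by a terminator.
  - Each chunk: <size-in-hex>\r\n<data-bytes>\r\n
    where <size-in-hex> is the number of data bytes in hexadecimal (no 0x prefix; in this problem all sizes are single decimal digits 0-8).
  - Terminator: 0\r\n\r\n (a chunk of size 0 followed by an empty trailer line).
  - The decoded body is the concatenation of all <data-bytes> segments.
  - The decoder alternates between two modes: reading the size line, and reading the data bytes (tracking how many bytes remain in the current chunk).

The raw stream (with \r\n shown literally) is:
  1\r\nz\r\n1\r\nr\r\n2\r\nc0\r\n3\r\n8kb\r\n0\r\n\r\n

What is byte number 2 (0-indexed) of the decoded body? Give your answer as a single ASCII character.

Chunk 1: stream[0..1]='1' size=0x1=1, data at stream[3..4]='z' -> body[0..1], body so far='z'
Chunk 2: stream[6..7]='1' size=0x1=1, data at stream[9..10]='r' -> body[1..2], body so far='zr'
Chunk 3: stream[12..13]='2' size=0x2=2, data at stream[15..17]='c0' -> body[2..4], body so far='zrc0'
Chunk 4: stream[19..20]='3' size=0x3=3, data at stream[22..25]='8kb' -> body[4..7], body so far='zrc08kb'
Chunk 5: stream[27..28]='0' size=0 (terminator). Final body='zrc08kb' (7 bytes)
Body byte 2 = 'c'

Answer: c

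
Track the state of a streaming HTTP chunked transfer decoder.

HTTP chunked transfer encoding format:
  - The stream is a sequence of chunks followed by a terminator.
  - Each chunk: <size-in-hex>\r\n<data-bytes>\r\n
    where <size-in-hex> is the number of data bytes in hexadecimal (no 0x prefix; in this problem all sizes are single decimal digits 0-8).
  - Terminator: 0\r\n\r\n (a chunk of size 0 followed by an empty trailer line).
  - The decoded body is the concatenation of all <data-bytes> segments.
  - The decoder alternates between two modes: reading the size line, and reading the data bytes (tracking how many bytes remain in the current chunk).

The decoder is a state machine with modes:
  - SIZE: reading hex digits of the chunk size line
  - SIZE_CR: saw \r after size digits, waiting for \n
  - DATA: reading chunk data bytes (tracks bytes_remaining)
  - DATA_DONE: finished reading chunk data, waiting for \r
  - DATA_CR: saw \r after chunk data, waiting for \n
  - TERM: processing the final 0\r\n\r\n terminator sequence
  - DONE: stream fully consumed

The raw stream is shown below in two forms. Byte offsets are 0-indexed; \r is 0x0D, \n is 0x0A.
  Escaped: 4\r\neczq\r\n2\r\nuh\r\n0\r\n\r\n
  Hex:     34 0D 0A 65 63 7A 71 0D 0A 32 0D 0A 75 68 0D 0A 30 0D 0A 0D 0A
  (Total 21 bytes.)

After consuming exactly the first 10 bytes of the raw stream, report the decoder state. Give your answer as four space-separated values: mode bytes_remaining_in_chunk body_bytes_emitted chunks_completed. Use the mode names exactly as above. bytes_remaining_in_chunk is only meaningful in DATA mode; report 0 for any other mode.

Answer: SIZE 0 4 1

Derivation:
Byte 0 = '4': mode=SIZE remaining=0 emitted=0 chunks_done=0
Byte 1 = 0x0D: mode=SIZE_CR remaining=0 emitted=0 chunks_done=0
Byte 2 = 0x0A: mode=DATA remaining=4 emitted=0 chunks_done=0
Byte 3 = 'e': mode=DATA remaining=3 emitted=1 chunks_done=0
Byte 4 = 'c': mode=DATA remaining=2 emitted=2 chunks_done=0
Byte 5 = 'z': mode=DATA remaining=1 emitted=3 chunks_done=0
Byte 6 = 'q': mode=DATA_DONE remaining=0 emitted=4 chunks_done=0
Byte 7 = 0x0D: mode=DATA_CR remaining=0 emitted=4 chunks_done=0
Byte 8 = 0x0A: mode=SIZE remaining=0 emitted=4 chunks_done=1
Byte 9 = '2': mode=SIZE remaining=0 emitted=4 chunks_done=1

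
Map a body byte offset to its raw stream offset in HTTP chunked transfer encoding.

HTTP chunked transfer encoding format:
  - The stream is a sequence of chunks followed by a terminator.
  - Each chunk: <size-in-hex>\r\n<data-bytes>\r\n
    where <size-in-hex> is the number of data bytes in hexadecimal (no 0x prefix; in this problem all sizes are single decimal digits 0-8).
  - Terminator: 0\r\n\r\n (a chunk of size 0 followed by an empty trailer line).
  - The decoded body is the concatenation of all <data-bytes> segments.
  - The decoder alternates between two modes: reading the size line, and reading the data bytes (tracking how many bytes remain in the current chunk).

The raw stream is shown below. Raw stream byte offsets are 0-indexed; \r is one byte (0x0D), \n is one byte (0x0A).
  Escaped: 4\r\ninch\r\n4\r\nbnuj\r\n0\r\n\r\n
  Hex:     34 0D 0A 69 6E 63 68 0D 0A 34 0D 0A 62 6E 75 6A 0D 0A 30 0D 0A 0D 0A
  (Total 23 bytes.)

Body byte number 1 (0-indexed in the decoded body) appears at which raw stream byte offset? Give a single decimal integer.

Answer: 4

Derivation:
Chunk 1: stream[0..1]='4' size=0x4=4, data at stream[3..7]='inch' -> body[0..4], body so far='inch'
Chunk 2: stream[9..10]='4' size=0x4=4, data at stream[12..16]='bnuj' -> body[4..8], body so far='inchbnuj'
Chunk 3: stream[18..19]='0' size=0 (terminator). Final body='inchbnuj' (8 bytes)
Body byte 1 at stream offset 4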